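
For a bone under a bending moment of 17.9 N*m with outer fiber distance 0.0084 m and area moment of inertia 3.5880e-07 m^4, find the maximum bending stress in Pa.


sigma = M * c / I
sigma = 17.9 * 0.0084 / 3.5880e-07
M * c = 0.1504
sigma = 419063.5452


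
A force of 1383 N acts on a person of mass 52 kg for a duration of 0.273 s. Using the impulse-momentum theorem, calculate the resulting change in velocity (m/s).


J = F * dt = 1383 * 0.273 = 377.5590 N*s
delta_v = J / m
delta_v = 377.5590 / 52
delta_v = 7.2608


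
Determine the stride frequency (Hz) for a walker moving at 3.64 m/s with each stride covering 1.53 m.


f = v / stride_length
f = 3.64 / 1.53
f = 2.3791


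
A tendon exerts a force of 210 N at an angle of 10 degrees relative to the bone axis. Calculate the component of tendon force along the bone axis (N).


F_eff = F_tendon * cos(theta)
theta = 10 deg = 0.1745 rad
cos(theta) = 0.9848
F_eff = 210 * 0.9848
F_eff = 206.8096


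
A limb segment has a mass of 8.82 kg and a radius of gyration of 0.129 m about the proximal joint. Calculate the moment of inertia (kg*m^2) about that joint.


I = m * k^2
I = 8.82 * 0.129^2
k^2 = 0.0166
I = 0.1468


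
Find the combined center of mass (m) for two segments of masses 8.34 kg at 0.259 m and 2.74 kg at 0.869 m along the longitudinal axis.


COM = (m1*x1 + m2*x2) / (m1 + m2)
COM = (8.34*0.259 + 2.74*0.869) / (8.34 + 2.74)
Numerator = 4.5411
Denominator = 11.0800
COM = 0.4098


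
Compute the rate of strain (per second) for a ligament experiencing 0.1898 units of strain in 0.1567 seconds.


strain_rate = delta_strain / delta_t
strain_rate = 0.1898 / 0.1567
strain_rate = 1.2112


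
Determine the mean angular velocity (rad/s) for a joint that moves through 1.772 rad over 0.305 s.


omega = delta_theta / delta_t
omega = 1.772 / 0.305
omega = 5.8098


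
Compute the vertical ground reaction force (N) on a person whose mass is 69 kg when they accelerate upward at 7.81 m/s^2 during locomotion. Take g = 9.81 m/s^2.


GRF = m * (g + a)
GRF = 69 * (9.81 + 7.81)
GRF = 69 * 17.6200
GRF = 1215.7800


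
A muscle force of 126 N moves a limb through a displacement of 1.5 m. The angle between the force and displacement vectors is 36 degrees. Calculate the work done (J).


W = F * d * cos(theta)
theta = 36 deg = 0.6283 rad
cos(theta) = 0.8090
W = 126 * 1.5 * 0.8090
W = 152.9042


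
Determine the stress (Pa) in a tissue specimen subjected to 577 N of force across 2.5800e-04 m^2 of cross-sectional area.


stress = F / A
stress = 577 / 2.5800e-04
stress = 2.2364e+06


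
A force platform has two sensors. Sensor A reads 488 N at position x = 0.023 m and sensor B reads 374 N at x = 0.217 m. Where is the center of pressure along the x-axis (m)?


COP_x = (F1*x1 + F2*x2) / (F1 + F2)
COP_x = (488*0.023 + 374*0.217) / (488 + 374)
Numerator = 92.3820
Denominator = 862
COP_x = 0.1072


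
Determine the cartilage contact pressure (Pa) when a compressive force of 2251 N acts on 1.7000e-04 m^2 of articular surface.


P = F / A
P = 2251 / 1.7000e-04
P = 1.3241e+07


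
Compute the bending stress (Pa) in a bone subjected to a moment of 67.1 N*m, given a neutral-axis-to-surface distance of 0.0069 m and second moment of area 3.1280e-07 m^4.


sigma = M * c / I
sigma = 67.1 * 0.0069 / 3.1280e-07
M * c = 0.4630
sigma = 1.4801e+06


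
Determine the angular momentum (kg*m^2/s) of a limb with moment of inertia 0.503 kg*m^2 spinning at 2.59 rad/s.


L = I * omega
L = 0.503 * 2.59
L = 1.3028


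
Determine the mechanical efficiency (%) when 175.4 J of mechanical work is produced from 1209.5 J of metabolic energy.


eta = (W_mech / E_meta) * 100
eta = (175.4 / 1209.5) * 100
ratio = 0.1450
eta = 14.5019


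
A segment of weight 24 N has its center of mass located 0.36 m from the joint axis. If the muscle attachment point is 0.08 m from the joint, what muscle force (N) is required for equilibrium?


F_muscle = W * d_load / d_muscle
F_muscle = 24 * 0.36 / 0.08
Numerator = 8.6400
F_muscle = 108.0000


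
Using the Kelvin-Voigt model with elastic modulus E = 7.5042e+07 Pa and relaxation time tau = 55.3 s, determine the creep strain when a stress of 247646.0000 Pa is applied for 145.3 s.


epsilon(t) = (sigma/E) * (1 - exp(-t/tau))
sigma/E = 247646.0000 / 7.5042e+07 = 0.0033
exp(-t/tau) = exp(-145.3 / 55.3) = 0.0723
epsilon = 0.0033 * (1 - 0.0723)
epsilon = 0.0031


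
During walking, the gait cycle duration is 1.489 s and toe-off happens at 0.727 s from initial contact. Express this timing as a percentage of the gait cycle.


pct = (event_time / cycle_time) * 100
pct = (0.727 / 1.489) * 100
ratio = 0.4882
pct = 48.8247


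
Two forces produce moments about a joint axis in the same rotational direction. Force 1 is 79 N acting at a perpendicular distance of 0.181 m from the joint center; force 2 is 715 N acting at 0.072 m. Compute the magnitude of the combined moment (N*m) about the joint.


M = F1 * d1 + F2 * d2
M = 79 * 0.181 + 715 * 0.072
M = 14.2990 + 51.4800
M = 65.7790


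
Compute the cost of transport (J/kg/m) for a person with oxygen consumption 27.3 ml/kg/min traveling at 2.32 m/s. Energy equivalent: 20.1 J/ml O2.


Power per kg = VO2 * 20.1 / 60
Power per kg = 27.3 * 20.1 / 60 = 9.1455 W/kg
Cost = power_per_kg / speed
Cost = 9.1455 / 2.32
Cost = 3.9420


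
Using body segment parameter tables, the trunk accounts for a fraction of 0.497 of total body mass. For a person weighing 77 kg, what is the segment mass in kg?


m_segment = body_mass * fraction
m_segment = 77 * 0.497
m_segment = 38.2690


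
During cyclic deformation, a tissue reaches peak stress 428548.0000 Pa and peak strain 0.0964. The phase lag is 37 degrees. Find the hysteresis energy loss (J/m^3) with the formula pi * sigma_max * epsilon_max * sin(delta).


E_loss = pi * sigma_max * epsilon_max * sin(delta)
delta = 37 deg = 0.6458 rad
sin(delta) = 0.6018
E_loss = pi * 428548.0000 * 0.0964 * 0.6018
E_loss = 78106.9005


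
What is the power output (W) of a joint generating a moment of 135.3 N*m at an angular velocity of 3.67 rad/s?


P = M * omega
P = 135.3 * 3.67
P = 496.5510


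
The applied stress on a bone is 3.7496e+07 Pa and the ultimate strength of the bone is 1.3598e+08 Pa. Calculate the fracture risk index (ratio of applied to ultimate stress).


FRI = applied / ultimate
FRI = 3.7496e+07 / 1.3598e+08
FRI = 0.2757


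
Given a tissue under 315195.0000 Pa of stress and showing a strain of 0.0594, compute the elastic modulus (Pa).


E = stress / strain
E = 315195.0000 / 0.0594
E = 5.3063e+06


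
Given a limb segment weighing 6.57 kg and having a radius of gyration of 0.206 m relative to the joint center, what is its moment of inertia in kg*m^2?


I = m * k^2
I = 6.57 * 0.206^2
k^2 = 0.0424
I = 0.2788


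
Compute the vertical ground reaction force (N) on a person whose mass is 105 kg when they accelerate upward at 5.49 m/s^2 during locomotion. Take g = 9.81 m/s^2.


GRF = m * (g + a)
GRF = 105 * (9.81 + 5.49)
GRF = 105 * 15.3000
GRF = 1606.5000


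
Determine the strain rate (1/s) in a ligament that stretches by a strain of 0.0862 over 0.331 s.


strain_rate = delta_strain / delta_t
strain_rate = 0.0862 / 0.331
strain_rate = 0.2604


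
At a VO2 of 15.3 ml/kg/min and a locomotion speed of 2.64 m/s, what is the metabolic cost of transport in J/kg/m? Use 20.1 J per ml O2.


Power per kg = VO2 * 20.1 / 60
Power per kg = 15.3 * 20.1 / 60 = 5.1255 W/kg
Cost = power_per_kg / speed
Cost = 5.1255 / 2.64
Cost = 1.9415


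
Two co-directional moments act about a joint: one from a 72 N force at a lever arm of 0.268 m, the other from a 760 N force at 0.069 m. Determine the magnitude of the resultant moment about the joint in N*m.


M = F1 * d1 + F2 * d2
M = 72 * 0.268 + 760 * 0.069
M = 19.2960 + 52.4400
M = 71.7360


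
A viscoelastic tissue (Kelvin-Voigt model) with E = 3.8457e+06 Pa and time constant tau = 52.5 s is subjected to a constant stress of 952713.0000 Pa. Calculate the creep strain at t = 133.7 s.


epsilon(t) = (sigma/E) * (1 - exp(-t/tau))
sigma/E = 952713.0000 / 3.8457e+06 = 0.2477
exp(-t/tau) = exp(-133.7 / 52.5) = 0.0783
epsilon = 0.2477 * (1 - 0.0783)
epsilon = 0.2283


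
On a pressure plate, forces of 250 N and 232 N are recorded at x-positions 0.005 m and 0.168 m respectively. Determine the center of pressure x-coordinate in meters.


COP_x = (F1*x1 + F2*x2) / (F1 + F2)
COP_x = (250*0.005 + 232*0.168) / (250 + 232)
Numerator = 40.2260
Denominator = 482
COP_x = 0.0835


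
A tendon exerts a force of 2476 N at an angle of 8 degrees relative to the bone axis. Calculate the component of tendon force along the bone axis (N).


F_eff = F_tendon * cos(theta)
theta = 8 deg = 0.1396 rad
cos(theta) = 0.9903
F_eff = 2476 * 0.9903
F_eff = 2451.9037


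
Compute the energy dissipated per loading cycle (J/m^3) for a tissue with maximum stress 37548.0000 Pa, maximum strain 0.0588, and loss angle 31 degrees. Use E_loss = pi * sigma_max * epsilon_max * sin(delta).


E_loss = pi * sigma_max * epsilon_max * sin(delta)
delta = 31 deg = 0.5411 rad
sin(delta) = 0.5150
E_loss = pi * 37548.0000 * 0.0588 * 0.5150
E_loss = 3572.3446


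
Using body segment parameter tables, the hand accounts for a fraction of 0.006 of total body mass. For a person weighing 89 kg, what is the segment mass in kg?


m_segment = body_mass * fraction
m_segment = 89 * 0.006
m_segment = 0.5340


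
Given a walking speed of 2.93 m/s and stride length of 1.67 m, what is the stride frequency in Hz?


f = v / stride_length
f = 2.93 / 1.67
f = 1.7545


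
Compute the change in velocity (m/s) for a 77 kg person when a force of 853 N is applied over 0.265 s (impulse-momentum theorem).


J = F * dt = 853 * 0.265 = 226.0450 N*s
delta_v = J / m
delta_v = 226.0450 / 77
delta_v = 2.9356


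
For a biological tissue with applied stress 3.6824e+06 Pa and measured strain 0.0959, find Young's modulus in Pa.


E = stress / strain
E = 3.6824e+06 / 0.0959
E = 3.8398e+07


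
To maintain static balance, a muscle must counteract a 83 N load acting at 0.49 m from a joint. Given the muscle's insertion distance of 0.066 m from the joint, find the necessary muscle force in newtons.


F_muscle = W * d_load / d_muscle
F_muscle = 83 * 0.49 / 0.066
Numerator = 40.6700
F_muscle = 616.2121


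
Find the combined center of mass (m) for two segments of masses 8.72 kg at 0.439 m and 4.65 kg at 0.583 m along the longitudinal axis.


COM = (m1*x1 + m2*x2) / (m1 + m2)
COM = (8.72*0.439 + 4.65*0.583) / (8.72 + 4.65)
Numerator = 6.5390
Denominator = 13.3700
COM = 0.4891


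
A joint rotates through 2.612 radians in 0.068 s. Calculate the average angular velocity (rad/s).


omega = delta_theta / delta_t
omega = 2.612 / 0.068
omega = 38.4118


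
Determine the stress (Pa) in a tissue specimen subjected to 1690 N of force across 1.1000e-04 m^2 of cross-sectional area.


stress = F / A
stress = 1690 / 1.1000e-04
stress = 1.5364e+07


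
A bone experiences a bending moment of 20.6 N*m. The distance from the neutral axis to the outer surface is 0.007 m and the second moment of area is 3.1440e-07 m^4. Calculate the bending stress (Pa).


sigma = M * c / I
sigma = 20.6 * 0.007 / 3.1440e-07
M * c = 0.1442
sigma = 458651.3995


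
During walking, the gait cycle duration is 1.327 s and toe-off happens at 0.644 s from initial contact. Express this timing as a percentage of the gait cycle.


pct = (event_time / cycle_time) * 100
pct = (0.644 / 1.327) * 100
ratio = 0.4853
pct = 48.5305


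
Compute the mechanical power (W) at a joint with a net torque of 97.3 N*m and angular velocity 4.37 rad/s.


P = M * omega
P = 97.3 * 4.37
P = 425.2010


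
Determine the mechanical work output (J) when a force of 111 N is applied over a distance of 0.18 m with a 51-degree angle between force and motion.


W = F * d * cos(theta)
theta = 51 deg = 0.8901 rad
cos(theta) = 0.6293
W = 111 * 0.18 * 0.6293
W = 12.5738


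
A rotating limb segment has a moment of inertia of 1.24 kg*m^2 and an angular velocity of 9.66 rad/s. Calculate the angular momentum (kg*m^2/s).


L = I * omega
L = 1.24 * 9.66
L = 11.9784


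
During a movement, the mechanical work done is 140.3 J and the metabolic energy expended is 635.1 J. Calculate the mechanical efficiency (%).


eta = (W_mech / E_meta) * 100
eta = (140.3 / 635.1) * 100
ratio = 0.2209
eta = 22.0910


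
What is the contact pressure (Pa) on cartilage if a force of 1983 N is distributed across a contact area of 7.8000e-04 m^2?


P = F / A
P = 1983 / 7.8000e-04
P = 2.5423e+06


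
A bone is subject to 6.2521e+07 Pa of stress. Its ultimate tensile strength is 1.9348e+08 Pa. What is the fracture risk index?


FRI = applied / ultimate
FRI = 6.2521e+07 / 1.9348e+08
FRI = 0.3231


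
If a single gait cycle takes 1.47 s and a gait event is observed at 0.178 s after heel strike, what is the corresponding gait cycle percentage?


pct = (event_time / cycle_time) * 100
pct = (0.178 / 1.47) * 100
ratio = 0.1211
pct = 12.1088


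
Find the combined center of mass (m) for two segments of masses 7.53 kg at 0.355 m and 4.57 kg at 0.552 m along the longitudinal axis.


COM = (m1*x1 + m2*x2) / (m1 + m2)
COM = (7.53*0.355 + 4.57*0.552) / (7.53 + 4.57)
Numerator = 5.1958
Denominator = 12.1000
COM = 0.4294


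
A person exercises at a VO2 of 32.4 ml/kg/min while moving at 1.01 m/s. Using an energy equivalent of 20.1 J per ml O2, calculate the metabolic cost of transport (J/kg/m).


Power per kg = VO2 * 20.1 / 60
Power per kg = 32.4 * 20.1 / 60 = 10.8540 W/kg
Cost = power_per_kg / speed
Cost = 10.8540 / 1.01
Cost = 10.7465


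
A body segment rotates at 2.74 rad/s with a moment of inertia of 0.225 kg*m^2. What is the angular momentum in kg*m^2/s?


L = I * omega
L = 0.225 * 2.74
L = 0.6165


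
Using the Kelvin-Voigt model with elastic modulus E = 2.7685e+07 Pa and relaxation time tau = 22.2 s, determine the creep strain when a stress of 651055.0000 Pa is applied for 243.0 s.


epsilon(t) = (sigma/E) * (1 - exp(-t/tau))
sigma/E = 651055.0000 / 2.7685e+07 = 0.0235
exp(-t/tau) = exp(-243.0 / 22.2) = 1.7629e-05
epsilon = 0.0235 * (1 - 1.7629e-05)
epsilon = 0.0235


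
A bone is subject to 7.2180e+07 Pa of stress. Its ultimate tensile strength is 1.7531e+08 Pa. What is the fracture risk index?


FRI = applied / ultimate
FRI = 7.2180e+07 / 1.7531e+08
FRI = 0.4117


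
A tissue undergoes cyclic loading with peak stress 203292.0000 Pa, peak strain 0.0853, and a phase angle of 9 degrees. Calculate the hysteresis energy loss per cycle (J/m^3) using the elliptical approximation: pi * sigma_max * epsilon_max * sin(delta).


E_loss = pi * sigma_max * epsilon_max * sin(delta)
delta = 9 deg = 0.1571 rad
sin(delta) = 0.1564
E_loss = pi * 203292.0000 * 0.0853 * 0.1564
E_loss = 8522.1983


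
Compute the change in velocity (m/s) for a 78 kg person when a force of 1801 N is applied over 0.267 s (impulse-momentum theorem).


J = F * dt = 1801 * 0.267 = 480.8670 N*s
delta_v = J / m
delta_v = 480.8670 / 78
delta_v = 6.1650


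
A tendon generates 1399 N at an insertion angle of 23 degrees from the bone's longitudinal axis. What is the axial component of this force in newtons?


F_eff = F_tendon * cos(theta)
theta = 23 deg = 0.4014 rad
cos(theta) = 0.9205
F_eff = 1399 * 0.9205
F_eff = 1287.7863


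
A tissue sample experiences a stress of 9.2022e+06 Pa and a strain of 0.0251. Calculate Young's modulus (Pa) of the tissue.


E = stress / strain
E = 9.2022e+06 / 0.0251
E = 3.6662e+08


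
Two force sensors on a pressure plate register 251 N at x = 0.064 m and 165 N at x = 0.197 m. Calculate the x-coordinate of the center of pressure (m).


COP_x = (F1*x1 + F2*x2) / (F1 + F2)
COP_x = (251*0.064 + 165*0.197) / (251 + 165)
Numerator = 48.5690
Denominator = 416
COP_x = 0.1168


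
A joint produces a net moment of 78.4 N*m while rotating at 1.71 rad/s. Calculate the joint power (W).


P = M * omega
P = 78.4 * 1.71
P = 134.0640


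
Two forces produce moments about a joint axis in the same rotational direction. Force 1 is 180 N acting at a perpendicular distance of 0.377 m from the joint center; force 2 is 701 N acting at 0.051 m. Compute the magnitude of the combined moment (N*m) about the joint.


M = F1 * d1 + F2 * d2
M = 180 * 0.377 + 701 * 0.051
M = 67.8600 + 35.7510
M = 103.6110


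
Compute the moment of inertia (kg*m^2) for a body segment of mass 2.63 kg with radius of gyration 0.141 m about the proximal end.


I = m * k^2
I = 2.63 * 0.141^2
k^2 = 0.0199
I = 0.0523


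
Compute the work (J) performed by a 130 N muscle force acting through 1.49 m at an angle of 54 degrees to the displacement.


W = F * d * cos(theta)
theta = 54 deg = 0.9425 rad
cos(theta) = 0.5878
W = 130 * 1.49 * 0.5878
W = 113.8540


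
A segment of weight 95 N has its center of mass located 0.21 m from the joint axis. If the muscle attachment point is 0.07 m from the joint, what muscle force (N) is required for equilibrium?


F_muscle = W * d_load / d_muscle
F_muscle = 95 * 0.21 / 0.07
Numerator = 19.9500
F_muscle = 285.0000


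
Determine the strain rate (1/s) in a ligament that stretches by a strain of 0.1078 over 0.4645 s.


strain_rate = delta_strain / delta_t
strain_rate = 0.1078 / 0.4645
strain_rate = 0.2321


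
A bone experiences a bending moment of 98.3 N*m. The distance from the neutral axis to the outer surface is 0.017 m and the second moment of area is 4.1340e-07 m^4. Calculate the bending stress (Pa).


sigma = M * c / I
sigma = 98.3 * 0.017 / 4.1340e-07
M * c = 1.6711
sigma = 4.0423e+06


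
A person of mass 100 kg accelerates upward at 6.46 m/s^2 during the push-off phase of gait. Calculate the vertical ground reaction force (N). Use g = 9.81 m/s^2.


GRF = m * (g + a)
GRF = 100 * (9.81 + 6.46)
GRF = 100 * 16.2700
GRF = 1627.0000


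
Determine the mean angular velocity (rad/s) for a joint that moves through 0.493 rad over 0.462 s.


omega = delta_theta / delta_t
omega = 0.493 / 0.462
omega = 1.0671


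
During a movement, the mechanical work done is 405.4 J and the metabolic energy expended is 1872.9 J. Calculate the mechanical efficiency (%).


eta = (W_mech / E_meta) * 100
eta = (405.4 / 1872.9) * 100
ratio = 0.2165
eta = 21.6456


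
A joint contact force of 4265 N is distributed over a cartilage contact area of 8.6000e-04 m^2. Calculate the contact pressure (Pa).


P = F / A
P = 4265 / 8.6000e-04
P = 4.9593e+06


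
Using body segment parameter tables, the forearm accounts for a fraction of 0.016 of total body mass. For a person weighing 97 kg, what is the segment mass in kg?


m_segment = body_mass * fraction
m_segment = 97 * 0.016
m_segment = 1.5520


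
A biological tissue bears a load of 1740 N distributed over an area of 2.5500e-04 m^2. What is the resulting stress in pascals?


stress = F / A
stress = 1740 / 2.5500e-04
stress = 6.8235e+06


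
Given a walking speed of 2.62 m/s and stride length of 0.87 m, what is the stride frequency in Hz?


f = v / stride_length
f = 2.62 / 0.87
f = 3.0115


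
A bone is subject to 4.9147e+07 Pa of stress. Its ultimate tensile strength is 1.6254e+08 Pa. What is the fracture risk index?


FRI = applied / ultimate
FRI = 4.9147e+07 / 1.6254e+08
FRI = 0.3024


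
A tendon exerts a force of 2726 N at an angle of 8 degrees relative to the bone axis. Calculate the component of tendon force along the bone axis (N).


F_eff = F_tendon * cos(theta)
theta = 8 deg = 0.1396 rad
cos(theta) = 0.9903
F_eff = 2726 * 0.9903
F_eff = 2699.4708


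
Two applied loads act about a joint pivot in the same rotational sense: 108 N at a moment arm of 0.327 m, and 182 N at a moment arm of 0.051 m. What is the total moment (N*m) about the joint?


M = F1 * d1 + F2 * d2
M = 108 * 0.327 + 182 * 0.051
M = 35.3160 + 9.2820
M = 44.5980


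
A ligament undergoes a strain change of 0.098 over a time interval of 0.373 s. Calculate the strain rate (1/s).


strain_rate = delta_strain / delta_t
strain_rate = 0.098 / 0.373
strain_rate = 0.2627


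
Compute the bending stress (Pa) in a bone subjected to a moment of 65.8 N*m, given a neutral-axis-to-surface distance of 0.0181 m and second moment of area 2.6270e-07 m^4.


sigma = M * c / I
sigma = 65.8 * 0.0181 / 2.6270e-07
M * c = 1.1910
sigma = 4.5336e+06


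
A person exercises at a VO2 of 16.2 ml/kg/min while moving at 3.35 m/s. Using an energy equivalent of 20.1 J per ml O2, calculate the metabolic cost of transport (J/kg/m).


Power per kg = VO2 * 20.1 / 60
Power per kg = 16.2 * 20.1 / 60 = 5.4270 W/kg
Cost = power_per_kg / speed
Cost = 5.4270 / 3.35
Cost = 1.6200


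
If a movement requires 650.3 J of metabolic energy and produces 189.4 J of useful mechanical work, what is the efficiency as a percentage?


eta = (W_mech / E_meta) * 100
eta = (189.4 / 650.3) * 100
ratio = 0.2913
eta = 29.1250


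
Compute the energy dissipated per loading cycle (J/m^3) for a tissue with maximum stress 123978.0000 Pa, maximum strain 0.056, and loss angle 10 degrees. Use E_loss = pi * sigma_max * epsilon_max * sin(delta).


E_loss = pi * sigma_max * epsilon_max * sin(delta)
delta = 10 deg = 0.1745 rad
sin(delta) = 0.1736
E_loss = pi * 123978.0000 * 0.056 * 0.1736
E_loss = 3787.5010


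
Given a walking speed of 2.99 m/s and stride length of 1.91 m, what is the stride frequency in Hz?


f = v / stride_length
f = 2.99 / 1.91
f = 1.5654


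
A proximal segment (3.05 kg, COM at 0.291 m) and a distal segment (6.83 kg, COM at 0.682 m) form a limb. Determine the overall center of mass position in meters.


COM = (m1*x1 + m2*x2) / (m1 + m2)
COM = (3.05*0.291 + 6.83*0.682) / (3.05 + 6.83)
Numerator = 5.5456
Denominator = 9.8800
COM = 0.5613


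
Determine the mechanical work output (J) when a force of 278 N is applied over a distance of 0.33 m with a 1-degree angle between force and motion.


W = F * d * cos(theta)
theta = 1 deg = 0.0175 rad
cos(theta) = 0.9998
W = 278 * 0.33 * 0.9998
W = 91.7260


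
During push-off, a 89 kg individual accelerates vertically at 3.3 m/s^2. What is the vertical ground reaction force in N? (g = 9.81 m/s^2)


GRF = m * (g + a)
GRF = 89 * (9.81 + 3.3)
GRF = 89 * 13.1100
GRF = 1166.7900


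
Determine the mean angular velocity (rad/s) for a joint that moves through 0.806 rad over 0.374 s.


omega = delta_theta / delta_t
omega = 0.806 / 0.374
omega = 2.1551


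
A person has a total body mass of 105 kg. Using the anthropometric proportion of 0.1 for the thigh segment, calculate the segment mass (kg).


m_segment = body_mass * fraction
m_segment = 105 * 0.1
m_segment = 10.5000


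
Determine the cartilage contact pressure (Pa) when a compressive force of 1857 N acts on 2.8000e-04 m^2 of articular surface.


P = F / A
P = 1857 / 2.8000e-04
P = 6.6321e+06


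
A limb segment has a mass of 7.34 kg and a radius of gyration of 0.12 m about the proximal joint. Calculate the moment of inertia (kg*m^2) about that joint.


I = m * k^2
I = 7.34 * 0.12^2
k^2 = 0.0144
I = 0.1057


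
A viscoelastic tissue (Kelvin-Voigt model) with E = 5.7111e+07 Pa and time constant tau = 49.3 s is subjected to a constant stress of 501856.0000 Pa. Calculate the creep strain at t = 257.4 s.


epsilon(t) = (sigma/E) * (1 - exp(-t/tau))
sigma/E = 501856.0000 / 5.7111e+07 = 0.0088
exp(-t/tau) = exp(-257.4 / 49.3) = 0.0054
epsilon = 0.0088 * (1 - 0.0054)
epsilon = 0.0087


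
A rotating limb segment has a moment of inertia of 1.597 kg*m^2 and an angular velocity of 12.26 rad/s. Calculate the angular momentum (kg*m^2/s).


L = I * omega
L = 1.597 * 12.26
L = 19.5792


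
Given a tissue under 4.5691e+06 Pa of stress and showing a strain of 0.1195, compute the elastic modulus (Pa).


E = stress / strain
E = 4.5691e+06 / 0.1195
E = 3.8235e+07


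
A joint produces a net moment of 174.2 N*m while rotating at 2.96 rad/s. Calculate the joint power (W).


P = M * omega
P = 174.2 * 2.96
P = 515.6320


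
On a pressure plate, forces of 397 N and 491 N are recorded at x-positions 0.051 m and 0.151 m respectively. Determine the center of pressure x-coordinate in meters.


COP_x = (F1*x1 + F2*x2) / (F1 + F2)
COP_x = (397*0.051 + 491*0.151) / (397 + 491)
Numerator = 94.3880
Denominator = 888
COP_x = 0.1063


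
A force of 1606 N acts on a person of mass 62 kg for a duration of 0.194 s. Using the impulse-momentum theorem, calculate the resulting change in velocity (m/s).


J = F * dt = 1606 * 0.194 = 311.5640 N*s
delta_v = J / m
delta_v = 311.5640 / 62
delta_v = 5.0252


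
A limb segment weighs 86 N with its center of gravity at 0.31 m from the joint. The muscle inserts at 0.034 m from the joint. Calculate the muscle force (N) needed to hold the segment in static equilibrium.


F_muscle = W * d_load / d_muscle
F_muscle = 86 * 0.31 / 0.034
Numerator = 26.6600
F_muscle = 784.1176


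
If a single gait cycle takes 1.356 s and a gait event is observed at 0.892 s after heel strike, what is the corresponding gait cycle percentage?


pct = (event_time / cycle_time) * 100
pct = (0.892 / 1.356) * 100
ratio = 0.6578
pct = 65.7817


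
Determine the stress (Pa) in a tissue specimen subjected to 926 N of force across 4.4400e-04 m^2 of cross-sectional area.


stress = F / A
stress = 926 / 4.4400e-04
stress = 2.0856e+06


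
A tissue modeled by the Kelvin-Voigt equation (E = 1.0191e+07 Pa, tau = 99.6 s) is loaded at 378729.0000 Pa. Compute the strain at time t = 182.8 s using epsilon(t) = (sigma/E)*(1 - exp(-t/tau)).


epsilon(t) = (sigma/E) * (1 - exp(-t/tau))
sigma/E = 378729.0000 / 1.0191e+07 = 0.0372
exp(-t/tau) = exp(-182.8 / 99.6) = 0.1596
epsilon = 0.0372 * (1 - 0.1596)
epsilon = 0.0312


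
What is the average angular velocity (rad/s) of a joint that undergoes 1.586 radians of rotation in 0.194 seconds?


omega = delta_theta / delta_t
omega = 1.586 / 0.194
omega = 8.1753


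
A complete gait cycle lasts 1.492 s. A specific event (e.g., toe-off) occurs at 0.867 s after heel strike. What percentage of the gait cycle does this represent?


pct = (event_time / cycle_time) * 100
pct = (0.867 / 1.492) * 100
ratio = 0.5811
pct = 58.1099


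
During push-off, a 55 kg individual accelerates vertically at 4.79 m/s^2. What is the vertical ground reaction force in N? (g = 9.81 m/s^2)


GRF = m * (g + a)
GRF = 55 * (9.81 + 4.79)
GRF = 55 * 14.6000
GRF = 803.0000


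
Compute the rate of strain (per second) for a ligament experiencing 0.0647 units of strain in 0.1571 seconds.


strain_rate = delta_strain / delta_t
strain_rate = 0.0647 / 0.1571
strain_rate = 0.4118


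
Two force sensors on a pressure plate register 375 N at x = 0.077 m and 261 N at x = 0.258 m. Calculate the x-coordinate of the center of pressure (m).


COP_x = (F1*x1 + F2*x2) / (F1 + F2)
COP_x = (375*0.077 + 261*0.258) / (375 + 261)
Numerator = 96.2130
Denominator = 636
COP_x = 0.1513


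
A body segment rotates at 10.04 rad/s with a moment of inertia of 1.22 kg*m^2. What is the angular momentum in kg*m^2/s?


L = I * omega
L = 1.22 * 10.04
L = 12.2488


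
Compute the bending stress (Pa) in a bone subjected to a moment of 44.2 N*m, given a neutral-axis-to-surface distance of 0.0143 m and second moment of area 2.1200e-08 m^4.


sigma = M * c / I
sigma = 44.2 * 0.0143 / 2.1200e-08
M * c = 0.6321
sigma = 2.9814e+07


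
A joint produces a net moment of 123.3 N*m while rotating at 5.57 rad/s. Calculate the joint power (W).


P = M * omega
P = 123.3 * 5.57
P = 686.7810


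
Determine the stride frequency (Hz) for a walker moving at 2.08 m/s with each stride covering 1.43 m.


f = v / stride_length
f = 2.08 / 1.43
f = 1.4545


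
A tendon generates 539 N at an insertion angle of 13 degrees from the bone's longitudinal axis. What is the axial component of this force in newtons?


F_eff = F_tendon * cos(theta)
theta = 13 deg = 0.2269 rad
cos(theta) = 0.9744
F_eff = 539 * 0.9744
F_eff = 525.1855


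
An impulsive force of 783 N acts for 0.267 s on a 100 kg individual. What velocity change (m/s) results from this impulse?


J = F * dt = 783 * 0.267 = 209.0610 N*s
delta_v = J / m
delta_v = 209.0610 / 100
delta_v = 2.0906


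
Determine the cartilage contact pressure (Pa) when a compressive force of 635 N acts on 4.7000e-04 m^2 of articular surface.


P = F / A
P = 635 / 4.7000e-04
P = 1.3511e+06


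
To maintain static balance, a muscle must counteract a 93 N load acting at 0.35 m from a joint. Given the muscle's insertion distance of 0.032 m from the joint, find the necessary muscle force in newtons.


F_muscle = W * d_load / d_muscle
F_muscle = 93 * 0.35 / 0.032
Numerator = 32.5500
F_muscle = 1017.1875


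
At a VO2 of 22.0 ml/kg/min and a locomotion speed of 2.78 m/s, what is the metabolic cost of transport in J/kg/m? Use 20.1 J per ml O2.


Power per kg = VO2 * 20.1 / 60
Power per kg = 22.0 * 20.1 / 60 = 7.3700 W/kg
Cost = power_per_kg / speed
Cost = 7.3700 / 2.78
Cost = 2.6511


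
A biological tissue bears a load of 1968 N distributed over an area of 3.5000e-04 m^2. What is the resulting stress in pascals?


stress = F / A
stress = 1968 / 3.5000e-04
stress = 5.6229e+06


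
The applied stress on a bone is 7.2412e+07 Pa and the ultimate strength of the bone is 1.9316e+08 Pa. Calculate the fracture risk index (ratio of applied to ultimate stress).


FRI = applied / ultimate
FRI = 7.2412e+07 / 1.9316e+08
FRI = 0.3749


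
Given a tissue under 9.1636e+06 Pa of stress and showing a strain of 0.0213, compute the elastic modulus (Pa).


E = stress / strain
E = 9.1636e+06 / 0.0213
E = 4.3022e+08


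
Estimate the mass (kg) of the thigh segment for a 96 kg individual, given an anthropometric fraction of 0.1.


m_segment = body_mass * fraction
m_segment = 96 * 0.1
m_segment = 9.6000


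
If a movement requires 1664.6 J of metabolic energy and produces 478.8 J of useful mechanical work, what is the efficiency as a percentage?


eta = (W_mech / E_meta) * 100
eta = (478.8 / 1664.6) * 100
ratio = 0.2876
eta = 28.7637


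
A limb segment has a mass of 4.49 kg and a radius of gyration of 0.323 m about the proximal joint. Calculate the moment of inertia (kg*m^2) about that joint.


I = m * k^2
I = 4.49 * 0.323^2
k^2 = 0.1043
I = 0.4684


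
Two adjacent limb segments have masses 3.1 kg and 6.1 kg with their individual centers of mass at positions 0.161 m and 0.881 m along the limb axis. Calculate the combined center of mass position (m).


COM = (m1*x1 + m2*x2) / (m1 + m2)
COM = (3.1*0.161 + 6.1*0.881) / (3.1 + 6.1)
Numerator = 5.8732
Denominator = 9.2000
COM = 0.6384


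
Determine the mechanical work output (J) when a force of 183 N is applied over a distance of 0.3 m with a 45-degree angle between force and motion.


W = F * d * cos(theta)
theta = 45 deg = 0.7854 rad
cos(theta) = 0.7071
W = 183 * 0.3 * 0.7071
W = 38.8202


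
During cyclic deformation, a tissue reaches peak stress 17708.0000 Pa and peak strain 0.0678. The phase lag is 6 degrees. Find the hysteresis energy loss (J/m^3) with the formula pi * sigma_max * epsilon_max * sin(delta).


E_loss = pi * sigma_max * epsilon_max * sin(delta)
delta = 6 deg = 0.1047 rad
sin(delta) = 0.1045
E_loss = pi * 17708.0000 * 0.0678 * 0.1045
E_loss = 394.2608


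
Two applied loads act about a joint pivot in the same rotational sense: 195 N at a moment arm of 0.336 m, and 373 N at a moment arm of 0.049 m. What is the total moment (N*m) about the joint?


M = F1 * d1 + F2 * d2
M = 195 * 0.336 + 373 * 0.049
M = 65.5200 + 18.2770
M = 83.7970


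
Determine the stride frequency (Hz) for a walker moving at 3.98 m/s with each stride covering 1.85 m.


f = v / stride_length
f = 3.98 / 1.85
f = 2.1514


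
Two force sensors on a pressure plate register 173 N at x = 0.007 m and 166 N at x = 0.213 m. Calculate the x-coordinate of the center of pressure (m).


COP_x = (F1*x1 + F2*x2) / (F1 + F2)
COP_x = (173*0.007 + 166*0.213) / (173 + 166)
Numerator = 36.5690
Denominator = 339
COP_x = 0.1079


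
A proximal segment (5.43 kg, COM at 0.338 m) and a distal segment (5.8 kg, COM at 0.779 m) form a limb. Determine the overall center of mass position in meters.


COM = (m1*x1 + m2*x2) / (m1 + m2)
COM = (5.43*0.338 + 5.8*0.779) / (5.43 + 5.8)
Numerator = 6.3535
Denominator = 11.2300
COM = 0.5658


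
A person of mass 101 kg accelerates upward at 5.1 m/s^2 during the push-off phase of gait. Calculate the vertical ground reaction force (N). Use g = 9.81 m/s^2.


GRF = m * (g + a)
GRF = 101 * (9.81 + 5.1)
GRF = 101 * 14.9100
GRF = 1505.9100


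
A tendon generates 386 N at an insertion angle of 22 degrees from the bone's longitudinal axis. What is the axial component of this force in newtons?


F_eff = F_tendon * cos(theta)
theta = 22 deg = 0.3840 rad
cos(theta) = 0.9272
F_eff = 386 * 0.9272
F_eff = 357.8930


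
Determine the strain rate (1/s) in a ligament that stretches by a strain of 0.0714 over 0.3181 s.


strain_rate = delta_strain / delta_t
strain_rate = 0.0714 / 0.3181
strain_rate = 0.2245


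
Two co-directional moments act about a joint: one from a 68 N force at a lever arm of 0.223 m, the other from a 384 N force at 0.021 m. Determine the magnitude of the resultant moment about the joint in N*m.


M = F1 * d1 + F2 * d2
M = 68 * 0.223 + 384 * 0.021
M = 15.1640 + 8.0640
M = 23.2280


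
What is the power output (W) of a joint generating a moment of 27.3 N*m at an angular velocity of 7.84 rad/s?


P = M * omega
P = 27.3 * 7.84
P = 214.0320


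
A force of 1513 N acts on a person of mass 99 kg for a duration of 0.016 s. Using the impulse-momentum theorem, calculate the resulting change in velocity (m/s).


J = F * dt = 1513 * 0.016 = 24.2080 N*s
delta_v = J / m
delta_v = 24.2080 / 99
delta_v = 0.2445


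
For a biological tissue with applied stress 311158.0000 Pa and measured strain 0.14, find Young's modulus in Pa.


E = stress / strain
E = 311158.0000 / 0.14
E = 2.2226e+06


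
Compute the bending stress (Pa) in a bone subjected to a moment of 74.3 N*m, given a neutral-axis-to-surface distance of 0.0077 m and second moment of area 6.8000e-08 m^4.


sigma = M * c / I
sigma = 74.3 * 0.0077 / 6.8000e-08
M * c = 0.5721
sigma = 8.4134e+06


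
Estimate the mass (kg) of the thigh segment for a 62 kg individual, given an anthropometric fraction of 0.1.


m_segment = body_mass * fraction
m_segment = 62 * 0.1
m_segment = 6.2000


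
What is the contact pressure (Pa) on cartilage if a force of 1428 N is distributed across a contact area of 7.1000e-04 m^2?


P = F / A
P = 1428 / 7.1000e-04
P = 2.0113e+06


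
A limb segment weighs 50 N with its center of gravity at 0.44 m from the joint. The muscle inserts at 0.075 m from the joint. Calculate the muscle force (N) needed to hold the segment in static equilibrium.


F_muscle = W * d_load / d_muscle
F_muscle = 50 * 0.44 / 0.075
Numerator = 22.0000
F_muscle = 293.3333


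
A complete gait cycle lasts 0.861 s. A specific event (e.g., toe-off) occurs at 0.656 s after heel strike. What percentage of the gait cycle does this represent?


pct = (event_time / cycle_time) * 100
pct = (0.656 / 0.861) * 100
ratio = 0.7619
pct = 76.1905


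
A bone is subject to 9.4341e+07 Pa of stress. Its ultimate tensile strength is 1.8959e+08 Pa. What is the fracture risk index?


FRI = applied / ultimate
FRI = 9.4341e+07 / 1.8959e+08
FRI = 0.4976


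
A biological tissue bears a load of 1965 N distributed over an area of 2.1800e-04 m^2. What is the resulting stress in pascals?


stress = F / A
stress = 1965 / 2.1800e-04
stress = 9.0138e+06


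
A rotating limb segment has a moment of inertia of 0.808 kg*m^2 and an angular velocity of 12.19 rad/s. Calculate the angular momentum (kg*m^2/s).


L = I * omega
L = 0.808 * 12.19
L = 9.8495


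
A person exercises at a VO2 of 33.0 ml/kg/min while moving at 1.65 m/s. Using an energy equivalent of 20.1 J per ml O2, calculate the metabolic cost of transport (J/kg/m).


Power per kg = VO2 * 20.1 / 60
Power per kg = 33.0 * 20.1 / 60 = 11.0550 W/kg
Cost = power_per_kg / speed
Cost = 11.0550 / 1.65
Cost = 6.7000


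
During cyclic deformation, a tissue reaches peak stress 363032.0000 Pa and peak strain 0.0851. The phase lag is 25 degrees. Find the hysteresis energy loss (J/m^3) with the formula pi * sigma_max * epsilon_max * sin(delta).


E_loss = pi * sigma_max * epsilon_max * sin(delta)
delta = 25 deg = 0.4363 rad
sin(delta) = 0.4226
E_loss = pi * 363032.0000 * 0.0851 * 0.4226
E_loss = 41017.8224


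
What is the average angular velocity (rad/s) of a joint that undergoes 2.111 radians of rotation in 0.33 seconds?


omega = delta_theta / delta_t
omega = 2.111 / 0.33
omega = 6.3970


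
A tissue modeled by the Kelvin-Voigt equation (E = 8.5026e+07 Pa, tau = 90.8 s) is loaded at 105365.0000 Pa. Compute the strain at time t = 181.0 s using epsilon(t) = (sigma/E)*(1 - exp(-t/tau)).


epsilon(t) = (sigma/E) * (1 - exp(-t/tau))
sigma/E = 105365.0000 / 8.5026e+07 = 0.0012
exp(-t/tau) = exp(-181.0 / 90.8) = 0.1362
epsilon = 0.0012 * (1 - 0.1362)
epsilon = 0.0011


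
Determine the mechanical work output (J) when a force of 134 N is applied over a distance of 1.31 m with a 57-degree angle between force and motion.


W = F * d * cos(theta)
theta = 57 deg = 0.9948 rad
cos(theta) = 0.5446
W = 134 * 1.31 * 0.5446
W = 95.6059


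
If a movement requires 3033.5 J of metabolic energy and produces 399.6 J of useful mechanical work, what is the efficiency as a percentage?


eta = (W_mech / E_meta) * 100
eta = (399.6 / 3033.5) * 100
ratio = 0.1317
eta = 13.1729


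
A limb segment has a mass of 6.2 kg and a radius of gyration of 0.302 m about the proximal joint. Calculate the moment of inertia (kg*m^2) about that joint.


I = m * k^2
I = 6.2 * 0.302^2
k^2 = 0.0912
I = 0.5655


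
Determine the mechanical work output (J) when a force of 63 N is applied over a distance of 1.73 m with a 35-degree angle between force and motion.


W = F * d * cos(theta)
theta = 35 deg = 0.6109 rad
cos(theta) = 0.8192
W = 63 * 1.73 * 0.8192
W = 89.2794


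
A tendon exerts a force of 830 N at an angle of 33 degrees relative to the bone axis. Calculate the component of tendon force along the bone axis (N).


F_eff = F_tendon * cos(theta)
theta = 33 deg = 0.5760 rad
cos(theta) = 0.8387
F_eff = 830 * 0.8387
F_eff = 696.0966


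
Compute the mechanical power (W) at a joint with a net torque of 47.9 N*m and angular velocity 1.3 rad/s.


P = M * omega
P = 47.9 * 1.3
P = 62.2700


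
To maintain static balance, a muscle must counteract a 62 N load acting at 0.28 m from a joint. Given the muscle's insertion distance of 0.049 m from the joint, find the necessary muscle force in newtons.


F_muscle = W * d_load / d_muscle
F_muscle = 62 * 0.28 / 0.049
Numerator = 17.3600
F_muscle = 354.2857


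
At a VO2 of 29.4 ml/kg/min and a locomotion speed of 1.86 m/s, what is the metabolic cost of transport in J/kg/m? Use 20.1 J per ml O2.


Power per kg = VO2 * 20.1 / 60
Power per kg = 29.4 * 20.1 / 60 = 9.8490 W/kg
Cost = power_per_kg / speed
Cost = 9.8490 / 1.86
Cost = 5.2952


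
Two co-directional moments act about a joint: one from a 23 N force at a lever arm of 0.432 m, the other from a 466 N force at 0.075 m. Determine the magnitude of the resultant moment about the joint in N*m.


M = F1 * d1 + F2 * d2
M = 23 * 0.432 + 466 * 0.075
M = 9.9360 + 34.9500
M = 44.8860


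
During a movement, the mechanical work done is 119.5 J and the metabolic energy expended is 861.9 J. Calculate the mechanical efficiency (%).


eta = (W_mech / E_meta) * 100
eta = (119.5 / 861.9) * 100
ratio = 0.1386
eta = 13.8647
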